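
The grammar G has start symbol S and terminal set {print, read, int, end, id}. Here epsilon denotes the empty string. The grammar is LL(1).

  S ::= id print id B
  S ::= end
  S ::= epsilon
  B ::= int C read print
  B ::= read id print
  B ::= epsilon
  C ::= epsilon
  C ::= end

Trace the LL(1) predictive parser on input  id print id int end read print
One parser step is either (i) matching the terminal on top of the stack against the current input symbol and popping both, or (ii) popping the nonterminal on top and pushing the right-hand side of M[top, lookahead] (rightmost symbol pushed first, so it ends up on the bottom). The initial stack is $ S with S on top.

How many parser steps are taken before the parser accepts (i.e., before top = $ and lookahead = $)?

step 1: stack=$ S  input=id print id int end read print $  — expand S ::= id print id B
step 2: stack=$ B id print id  input=id print id int end read print $  — match id
step 3: stack=$ B id print  input=print id int end read print $  — match print
step 4: stack=$ B id  input=id int end read print $  — match id
step 5: stack=$ B  input=int end read print $  — expand B ::= int C read print
step 6: stack=$ print read C int  input=int end read print $  — match int
step 7: stack=$ print read C  input=end read print $  — expand C ::= end
step 8: stack=$ print read end  input=end read print $  — match end
step 9: stack=$ print read  input=read print $  — match read
step 10: stack=$ print  input=print $  — match print
Accept reached after 10 steps.

10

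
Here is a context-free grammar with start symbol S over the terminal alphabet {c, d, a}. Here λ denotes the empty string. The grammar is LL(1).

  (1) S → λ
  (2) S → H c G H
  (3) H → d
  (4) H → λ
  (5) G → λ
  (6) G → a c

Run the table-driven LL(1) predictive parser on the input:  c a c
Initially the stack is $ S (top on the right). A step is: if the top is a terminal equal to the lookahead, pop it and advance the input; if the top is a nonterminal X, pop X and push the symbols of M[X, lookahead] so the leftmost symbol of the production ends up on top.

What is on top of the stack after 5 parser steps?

c

     Stack      Input    Action
  1  $ S        c a c $  expand S → H c G H
  2  $ H G c H  c a c $  expand H → λ
  3  $ H G c    c a c $  match c
  4  $ H G      a c $    expand G → a c
  5  $ H c a    a c $    match a
Stack after step 5: $ H c (top = c).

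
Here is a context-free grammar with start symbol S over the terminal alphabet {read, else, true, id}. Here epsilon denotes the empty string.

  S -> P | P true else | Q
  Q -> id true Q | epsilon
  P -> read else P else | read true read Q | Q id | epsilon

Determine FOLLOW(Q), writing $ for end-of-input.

FIRST(Q) = {epsilon, id}
FIRST(P) = {epsilon, id, read}  (via Q id)
FIRST(S) = {epsilon, id, read, true}  (via P, P true else, Q)
FOLLOW(S) includes $ since S is the start symbol.
FOLLOW(S): S appears on no right-hand side. Thus FOLLOW(S) = {$}.
FOLLOW(P): in S->P, the suffix after P is empty, so FOLLOW(P) ⊇ FOLLOW(S) = {$}; in S->P true else, P is followed by true else with FIRST {true}; in P->read else P else, P is followed by else with FIRST {else}. Thus FOLLOW(P) = {$, else, true}.
FOLLOW(Q): in S->Q, the suffix after Q is empty, so FOLLOW(Q) ⊇ FOLLOW(S) = {$}; in Q->id true Q, the suffix after Q is empty (adds nothing new); in P->read true read Q, the suffix after Q is empty, so FOLLOW(Q) ⊇ FOLLOW(P) = {$, else, true}; in P->Q id, Q is followed by id with FIRST {id}. Thus FOLLOW(Q) = {$, else, id, true}.

{$, else, id, true}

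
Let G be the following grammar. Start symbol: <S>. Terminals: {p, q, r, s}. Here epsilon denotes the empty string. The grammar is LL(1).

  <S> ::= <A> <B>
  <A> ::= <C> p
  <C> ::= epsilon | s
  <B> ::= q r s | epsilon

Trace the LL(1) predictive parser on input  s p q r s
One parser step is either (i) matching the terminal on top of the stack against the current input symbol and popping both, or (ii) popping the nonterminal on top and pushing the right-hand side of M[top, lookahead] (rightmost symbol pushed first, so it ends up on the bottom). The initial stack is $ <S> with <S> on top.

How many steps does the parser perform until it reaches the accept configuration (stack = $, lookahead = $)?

     Stack        Input        Action
  1  $ <S>        s p q r s $  expand <S> ::= <A> <B>
  2  $ <B> <A>    s p q r s $  expand <A> ::= <C> p
  3  $ <B> p <C>  s p q r s $  expand <C> ::= s
  4  $ <B> p s    s p q r s $  match s
  5  $ <B> p      p q r s $    match p
  6  $ <B>        q r s $      expand <B> ::= q r s
  7  $ s r q      q r s $      match q
  8  $ s r        r s $        match r
  9  $ s          s $          match s
Accept reached after 9 steps.

9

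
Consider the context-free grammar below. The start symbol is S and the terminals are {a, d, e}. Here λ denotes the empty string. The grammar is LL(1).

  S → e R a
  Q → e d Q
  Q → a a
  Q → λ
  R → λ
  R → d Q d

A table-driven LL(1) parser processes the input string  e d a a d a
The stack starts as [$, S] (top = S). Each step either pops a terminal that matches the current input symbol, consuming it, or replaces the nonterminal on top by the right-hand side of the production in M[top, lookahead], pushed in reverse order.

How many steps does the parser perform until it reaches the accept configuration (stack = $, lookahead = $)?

9

step 1: stack=$ S  input=e d a a d a $  — expand S → e R a
step 2: stack=$ a R e  input=e d a a d a $  — match e
step 3: stack=$ a R  input=d a a d a $  — expand R → d Q d
step 4: stack=$ a d Q d  input=d a a d a $  — match d
step 5: stack=$ a d Q  input=a a d a $  — expand Q → a a
step 6: stack=$ a d a a  input=a a d a $  — match a
step 7: stack=$ a d a  input=a d a $  — match a
step 8: stack=$ a d  input=d a $  — match d
step 9: stack=$ a  input=a $  — match a
Accept reached after 9 steps.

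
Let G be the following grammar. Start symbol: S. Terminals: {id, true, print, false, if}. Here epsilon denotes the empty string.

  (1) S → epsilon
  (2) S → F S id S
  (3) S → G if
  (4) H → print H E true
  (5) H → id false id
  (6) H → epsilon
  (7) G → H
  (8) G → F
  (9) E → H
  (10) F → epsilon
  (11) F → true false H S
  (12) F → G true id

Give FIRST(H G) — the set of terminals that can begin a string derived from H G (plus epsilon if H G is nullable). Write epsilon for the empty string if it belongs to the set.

FIRST(H): from H→print H E true we get {print}; from H→id false id we get {id}; from H→epsilon we get {epsilon}. So FIRST(H) = {epsilon, id, print}.
FIRST(E): from E→H we get {epsilon, id, print}. So FIRST(E) = {epsilon, id, print}.
FIRST(S): from S→epsilon we get {epsilon}; from S→F S id S we get {id, if, print, true}; from S→G if we get {id, if, print, true}. So FIRST(S) = {epsilon, id, if, print, true}.
FIRST(G): from G→H we get {epsilon, id, print}; from G→F we get {epsilon, id, print, true}. So FIRST(G) = {epsilon, id, print, true}.
FIRST(F): from F→epsilon we get {epsilon}; from F→true false H S we get {true}; from F→G true id we get {id, print, true}. So FIRST(F) = {epsilon, id, print, true}.
FIRST(H G): take FIRST of each symbol in turn, carrying on past any symbol whose FIRST contains epsilon; result {epsilon, id, print, true}.

{epsilon, id, print, true}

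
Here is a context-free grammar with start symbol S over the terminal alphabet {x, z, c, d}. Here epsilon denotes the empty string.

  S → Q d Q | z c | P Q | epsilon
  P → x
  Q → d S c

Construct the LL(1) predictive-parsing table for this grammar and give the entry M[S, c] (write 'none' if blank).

FIRST(P) = {x}
FIRST(Q) = {d}
FIRST(S) = {epsilon, d, x, z}  (via Q d Q, P Q)
FOLLOW(S) includes $ since S is the start symbol.
FOLLOW(S): in Q→d S c, S is followed by c with FIRST {c}. Thus FOLLOW(S) = {$, c}.
For S → Q d Q: FIRST(Q d Q) = {d}, so it goes in M[S, t] for t ∈ {d}.
For S → z c: FIRST(z c) = {z}, so it goes in M[S, t] for t ∈ {z}.
For S → P Q: FIRST(P Q) = {x}, so it goes in M[S, t] for t ∈ {x}.
For S → epsilon: FIRST(epsilon) = {epsilon}, so it goes in M[S, t] for t ∈ {}; since epsilon ∈ FIRST, also for every t ∈ FOLLOW(S) = {$, c}.

S → epsilon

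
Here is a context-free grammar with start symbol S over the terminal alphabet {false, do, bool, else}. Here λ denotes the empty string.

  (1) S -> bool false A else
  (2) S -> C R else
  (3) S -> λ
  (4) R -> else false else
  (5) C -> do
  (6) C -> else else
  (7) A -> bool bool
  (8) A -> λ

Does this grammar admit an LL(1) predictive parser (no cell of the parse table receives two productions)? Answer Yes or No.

FIRST(S) = {λ, bool, do, else}
FIRST(R) = {else}
FIRST(C) = {do, else}
FIRST(A) = {λ, bool}
FOLLOW(S) = {$}
FOLLOW(R) = {else}
FOLLOW(C) = {else}
FOLLOW(A) = {else}
Each cell of M receives at most one production.

Yes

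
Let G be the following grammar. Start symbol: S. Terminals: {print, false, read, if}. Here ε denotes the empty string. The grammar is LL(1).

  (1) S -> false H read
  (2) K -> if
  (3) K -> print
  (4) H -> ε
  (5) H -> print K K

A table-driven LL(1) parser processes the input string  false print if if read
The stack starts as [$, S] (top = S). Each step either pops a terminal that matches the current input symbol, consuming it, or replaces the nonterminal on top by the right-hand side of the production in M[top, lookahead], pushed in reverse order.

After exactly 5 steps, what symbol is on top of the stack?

step 1: stack=$ S  input=false print if if read $  — expand S -> false H read
step 2: stack=$ read H false  input=false print if if read $  — match false
step 3: stack=$ read H  input=print if if read $  — expand H -> print K K
step 4: stack=$ read K K print  input=print if if read $  — match print
step 5: stack=$ read K K  input=if if read $  — expand K -> if
Stack after step 5: $ read K if (top = if).

if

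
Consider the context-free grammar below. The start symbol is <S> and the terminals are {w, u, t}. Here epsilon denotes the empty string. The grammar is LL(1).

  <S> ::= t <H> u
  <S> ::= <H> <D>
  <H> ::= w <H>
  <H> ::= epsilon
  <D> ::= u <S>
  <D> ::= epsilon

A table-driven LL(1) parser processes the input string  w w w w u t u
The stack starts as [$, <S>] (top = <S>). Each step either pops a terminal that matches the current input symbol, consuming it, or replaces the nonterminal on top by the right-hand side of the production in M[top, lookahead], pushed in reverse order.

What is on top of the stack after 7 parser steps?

<H>

step 1: stack=$ <S>  input=w w w w u t u $  — expand <S> ::= <H> <D>
step 2: stack=$ <D> <H>  input=w w w w u t u $  — expand <H> ::= w <H>
step 3: stack=$ <D> <H> w  input=w w w w u t u $  — match w
step 4: stack=$ <D> <H>  input=w w w u t u $  — expand <H> ::= w <H>
step 5: stack=$ <D> <H> w  input=w w w u t u $  — match w
step 6: stack=$ <D> <H>  input=w w u t u $  — expand <H> ::= w <H>
step 7: stack=$ <D> <H> w  input=w w u t u $  — match w
Stack after step 7: $ <D> <H> (top = <H>).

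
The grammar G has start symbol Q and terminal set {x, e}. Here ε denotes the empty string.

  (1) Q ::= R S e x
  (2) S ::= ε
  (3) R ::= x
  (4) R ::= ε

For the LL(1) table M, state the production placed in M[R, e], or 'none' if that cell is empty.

R ::= ε

FIRST(S): from S::=ε we get {ε}. So FIRST(S) = {ε}.
FIRST(R): from R::=x we get {x}; from R::=ε we get {ε}. So FIRST(R) = {ε, x}.
FIRST(Q): from Q::=R S e x we get {e, x}. So FIRST(Q) = {e, x}.
FOLLOW(Q) includes $ since Q is the start symbol.
FOLLOW(R): in Q::=R S e x, R is followed by S e x with FIRST {e}. Thus FOLLOW(R) = {e}.
For R ::= x: FIRST(x) = {x}, so it goes in M[R, t] for t ∈ {x}.
For R ::= ε: FIRST(ε) = {ε}, so it goes in M[R, t] for t ∈ {}; since ε ∈ FIRST, also for every t ∈ FOLLOW(R) = {e}.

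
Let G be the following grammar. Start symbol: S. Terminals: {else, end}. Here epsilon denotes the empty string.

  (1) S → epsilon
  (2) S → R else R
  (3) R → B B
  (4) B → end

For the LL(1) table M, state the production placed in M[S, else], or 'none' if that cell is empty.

FIRST(B) = {end}
FIRST(R) = {end}  (via B B)
FIRST(S) = {epsilon, end}  (via R else R)
FOLLOW(S) includes $ since S is the start symbol.
FOLLOW(S): S appears on no right-hand side. Thus FOLLOW(S) = {$}.
For S → epsilon: FIRST(epsilon) = {epsilon}, so it goes in M[S, t] for t ∈ {}; since epsilon ∈ FIRST, also for every t ∈ FOLLOW(S) = {$}.
For S → R else R: FIRST(R else R) = {end}, so it goes in M[S, t] for t ∈ {end}.
None of these place a production in M[S, else].

none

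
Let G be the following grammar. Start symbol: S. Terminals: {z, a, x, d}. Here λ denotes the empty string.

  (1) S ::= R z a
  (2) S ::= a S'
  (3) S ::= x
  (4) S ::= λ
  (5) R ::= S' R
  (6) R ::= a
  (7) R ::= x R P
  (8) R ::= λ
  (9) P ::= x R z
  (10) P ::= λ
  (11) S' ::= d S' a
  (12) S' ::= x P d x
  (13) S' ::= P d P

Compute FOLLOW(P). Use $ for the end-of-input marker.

{$, a, d, x, z}

FIRST(P) = {λ, x}
FIRST(S') = {d, x}  (via P d P)
FIRST(R) = {λ, a, d, x}  (via S' R)
FIRST(S) = {λ, a, d, x, z}  (via R z a)
FOLLOW(S) includes $ since S is the start symbol.
FOLLOW(S): S appears on no right-hand side. Thus FOLLOW(S) = {$}.
FOLLOW(R): in S::=R z a, R is followed by z a with FIRST {z}; in R::=S' R, the suffix after R is empty (adds nothing new); in R::=x R P, R is followed by P with FIRST {λ, x}; in R::=x R P, the suffix after R is nullable (adds nothing new); in P::=x R z, R is followed by z with FIRST {z}. Thus FOLLOW(R) = {x, z}.
FOLLOW(S'): in S::=a S', the suffix after S' is empty, so FOLLOW(S') ⊇ FOLLOW(S) = {$}; in R::=S' R, S' is followed by R with FIRST {λ, a, d, x}; in R::=S' R, the suffix after S' is nullable, so FOLLOW(S') ⊇ FOLLOW(R) = {x, z}; in S'::=d S' a, S' is followed by a with FIRST {a}. Thus FOLLOW(S') = {$, a, d, x, z}.
FOLLOW(P): in R::=x R P, the suffix after P is empty, so FOLLOW(P) ⊇ FOLLOW(R) = {x, z}; in S'::=x P d x, P is followed by d x with FIRST {d}; in S'::=P d P (occurrence 1), P is followed by d P with FIRST {d}; in S'::=P d P (occurrence 2), the suffix after P is empty, so FOLLOW(P) ⊇ FOLLOW(S') = {$, a, d, x, z}. Thus FOLLOW(P) = {$, a, d, x, z}.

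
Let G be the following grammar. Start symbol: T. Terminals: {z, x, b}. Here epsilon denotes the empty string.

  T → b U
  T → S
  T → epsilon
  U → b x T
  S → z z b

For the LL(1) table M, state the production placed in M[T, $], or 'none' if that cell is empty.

FIRST(U): from U→b x T we get {b}. So FIRST(U) = {b}.
FIRST(S): from S→z z b we get {z}. So FIRST(S) = {z}.
FIRST(T): from T→b U we get {b}; from T→S we get {z}; from T→epsilon we get {epsilon}. So FIRST(T) = {epsilon, b, z}.
FOLLOW(T) includes $ since T is the start symbol.
FOLLOW(T): in U→b x T, the suffix after T is empty, so FOLLOW(T) ⊇ FOLLOW(U) = {$}. Thus FOLLOW(T) = {$}.
FOLLOW(U): in T→b U, the suffix after U is empty, so FOLLOW(U) ⊇ FOLLOW(T) = {$}. Thus FOLLOW(U) = {$}.
For T → b U: FIRST(b U) = {b}, so it goes in M[T, t] for t ∈ {b}.
For T → S: FIRST(S) = {z}, so it goes in M[T, t] for t ∈ {z}.
For T → epsilon: FIRST(epsilon) = {epsilon}, so it goes in M[T, t] for t ∈ {}; since epsilon ∈ FIRST, also for every t ∈ FOLLOW(T) = {$}.

T → epsilon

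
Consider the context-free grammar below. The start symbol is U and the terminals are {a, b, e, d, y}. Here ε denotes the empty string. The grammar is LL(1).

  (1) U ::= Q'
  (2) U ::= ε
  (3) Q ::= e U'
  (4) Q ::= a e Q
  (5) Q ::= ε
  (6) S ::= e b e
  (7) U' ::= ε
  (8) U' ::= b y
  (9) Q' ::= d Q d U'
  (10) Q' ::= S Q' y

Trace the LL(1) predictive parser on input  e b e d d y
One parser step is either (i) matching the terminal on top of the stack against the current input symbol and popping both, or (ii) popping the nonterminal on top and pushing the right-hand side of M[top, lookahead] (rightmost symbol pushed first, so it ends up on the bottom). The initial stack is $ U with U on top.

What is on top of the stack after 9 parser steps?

     Stack         Input          Action
  1  $ U           e b e d d y $  expand U ::= Q'
  2  $ Q'          e b e d d y $  expand Q' ::= S Q' y
  3  $ y Q' S      e b e d d y $  expand S ::= e b e
  4  $ y Q' e b e  e b e d d y $  match e
  5  $ y Q' e b    b e d d y $    match b
  6  $ y Q' e      e d d y $      match e
  7  $ y Q'        d d y $        expand Q' ::= d Q d U'
  8  $ y U' d Q d  d d y $        match d
  9  $ y U' d Q    d y $          expand Q ::= ε
Stack after step 9: $ y U' d (top = d).

d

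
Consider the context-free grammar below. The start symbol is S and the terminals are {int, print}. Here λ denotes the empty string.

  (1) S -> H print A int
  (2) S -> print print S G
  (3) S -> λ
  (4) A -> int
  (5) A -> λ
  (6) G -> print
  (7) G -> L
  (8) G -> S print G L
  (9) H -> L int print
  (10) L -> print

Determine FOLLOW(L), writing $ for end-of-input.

{$, int, print}

FIRST(A): from A->int we get {int}; from A->λ we get {λ}. So FIRST(A) = {λ, int}.
FIRST(L): from L->print we get {print}. So FIRST(L) = {print}.
FIRST(H): from H->L int print we get {print}. So FIRST(H) = {print}.
FIRST(S): from S->H print A int we get {print}; from S->print print S G we get {print}; from S->λ we get {λ}. So FIRST(S) = {λ, print}.
FIRST(G): from G->print we get {print}; from G->L we get {print}; from G->S print G L we get {print}. So FIRST(G) = {print}.
FOLLOW(S) includes $ since S is the start symbol.
FOLLOW(S): in S->print print S G, S is followed by G with FIRST {print}; in G->S print G L, S is followed by print G L with FIRST {print}. Thus FOLLOW(S) = {$, print}.
FOLLOW(A): in S->H print A int, A is followed by int with FIRST {int}. Thus FOLLOW(A) = {int}.
FOLLOW(G): in S->print print S G, the suffix after G is empty, so FOLLOW(G) ⊇ FOLLOW(S) = {$, print}; in G->S print G L, G is followed by L with FIRST {print}. Thus FOLLOW(G) = {$, print}.
FOLLOW(H): in S->H print A int, H is followed by print A int with FIRST {print}. Thus FOLLOW(H) = {print}.
FOLLOW(L): in G->L, the suffix after L is empty, so FOLLOW(L) ⊇ FOLLOW(G) = {$, print}; in G->S print G L, the suffix after L is empty, so FOLLOW(L) ⊇ FOLLOW(G) = {$, print}; in H->L int print, L is followed by int print with FIRST {int}. Thus FOLLOW(L) = {$, int, print}.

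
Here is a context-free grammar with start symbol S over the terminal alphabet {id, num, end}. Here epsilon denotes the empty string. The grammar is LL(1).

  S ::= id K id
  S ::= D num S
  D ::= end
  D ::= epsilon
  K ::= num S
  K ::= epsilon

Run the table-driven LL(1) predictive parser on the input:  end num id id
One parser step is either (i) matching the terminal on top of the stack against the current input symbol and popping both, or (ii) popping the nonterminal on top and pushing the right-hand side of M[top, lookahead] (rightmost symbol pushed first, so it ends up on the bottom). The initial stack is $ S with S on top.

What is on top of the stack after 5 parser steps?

     Stack        Input            Action
  1  $ S          end num id id $  expand S ::= D num S
  2  $ S num D    end num id id $  expand D ::= end
  3  $ S num end  end num id id $  match end
  4  $ S num      num id id $      match num
  5  $ S          id id $          expand S ::= id K id
Stack after step 5: $ id K id (top = id).

id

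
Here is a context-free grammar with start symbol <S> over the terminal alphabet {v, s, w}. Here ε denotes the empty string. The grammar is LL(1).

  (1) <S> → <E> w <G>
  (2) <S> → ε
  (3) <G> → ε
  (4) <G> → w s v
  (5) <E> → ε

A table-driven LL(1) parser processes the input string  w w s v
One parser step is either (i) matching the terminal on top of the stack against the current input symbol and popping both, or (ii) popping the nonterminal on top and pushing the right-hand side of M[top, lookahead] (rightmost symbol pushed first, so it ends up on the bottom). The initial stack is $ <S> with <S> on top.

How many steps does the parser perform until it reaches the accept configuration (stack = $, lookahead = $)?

step 1: stack=$ <S>  input=w w s v $  — expand <S> → <E> w <G>
step 2: stack=$ <G> w <E>  input=w w s v $  — expand <E> → ε
step 3: stack=$ <G> w  input=w w s v $  — match w
step 4: stack=$ <G>  input=w s v $  — expand <G> → w s v
step 5: stack=$ v s w  input=w s v $  — match w
step 6: stack=$ v s  input=s v $  — match s
step 7: stack=$ v  input=v $  — match v
Accept reached after 7 steps.

7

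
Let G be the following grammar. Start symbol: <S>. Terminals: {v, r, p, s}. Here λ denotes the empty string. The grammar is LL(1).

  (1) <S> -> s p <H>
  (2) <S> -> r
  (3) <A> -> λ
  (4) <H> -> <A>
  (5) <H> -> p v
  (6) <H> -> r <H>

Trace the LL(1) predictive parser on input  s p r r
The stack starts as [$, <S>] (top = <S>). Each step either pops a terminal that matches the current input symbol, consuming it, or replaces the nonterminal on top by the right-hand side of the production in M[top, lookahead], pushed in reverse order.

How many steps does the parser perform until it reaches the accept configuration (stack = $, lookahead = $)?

step 1: stack=$ <S>  input=s p r r $  — expand <S> -> s p <H>
step 2: stack=$ <H> p s  input=s p r r $  — match s
step 3: stack=$ <H> p  input=p r r $  — match p
step 4: stack=$ <H>  input=r r $  — expand <H> -> r <H>
step 5: stack=$ <H> r  input=r r $  — match r
step 6: stack=$ <H>  input=r $  — expand <H> -> r <H>
step 7: stack=$ <H> r  input=r $  — match r
step 8: stack=$ <H>  input=$  — expand <H> -> <A>
step 9: stack=$ <A>  input=$  — expand <A> -> λ
Accept reached after 9 steps.

9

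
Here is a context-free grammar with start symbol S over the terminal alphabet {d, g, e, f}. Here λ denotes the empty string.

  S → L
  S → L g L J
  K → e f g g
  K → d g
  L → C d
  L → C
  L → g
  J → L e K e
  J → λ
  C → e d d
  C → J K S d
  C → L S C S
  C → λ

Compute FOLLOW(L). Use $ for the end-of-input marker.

{$, d, e, g}

FIRST(K): from K→e f g g we get {e}; from K→d g we get {d}. So FIRST(K) = {d, e}.
FIRST(S): from S→L we get {λ, d, e, g}; from S→L g L J we get {d, e, g}. So FIRST(S) = {λ, d, e, g}.
FIRST(L): from L→C d we get {d, e, g}; from L→C we get {λ, d, e, g}; from L→g we get {g}. So FIRST(L) = {λ, d, e, g}.
FIRST(J): from J→L e K e we get {d, e, g}; from J→λ we get {λ}. So FIRST(J) = {λ, d, e, g}.
FIRST(C): from C→e d d we get {e}; from C→J K S d we get {d, e, g}; from C→L S C S we get {λ, d, e, g}; from C→λ we get {λ}. So FIRST(C) = {λ, d, e, g}.
FOLLOW(S) includes $ since S is the start symbol.
FOLLOW(K): in J→L e K e, K is followed by e with FIRST {e}; in C→J K S d, K is followed by S d with FIRST {d, e, g}. Thus FOLLOW(K) = {d, e, g}.
FOLLOW(S): in C→J K S d, S is followed by d with FIRST {d}; in C→L S C S (occurrence 1), S is followed by C S with FIRST {λ, d, e, g}; in C→L S C S (occurrence 1), the suffix after S is nullable, so FOLLOW(S) ⊇ FOLLOW(C) = {$, d, e, g}; in C→L S C S (occurrence 2), the suffix after S is empty, so FOLLOW(S) ⊇ FOLLOW(C) = {$, d, e, g}. Thus FOLLOW(S) = {$, d, e, g}.
FOLLOW(J): in S→L g L J, the suffix after J is empty, so FOLLOW(J) ⊇ FOLLOW(S) = {$, d, e, g}; in C→J K S d, J is followed by K S d with FIRST {d, e}. Thus FOLLOW(J) = {$, d, e, g}.
FOLLOW(L): in S→L, the suffix after L is empty, so FOLLOW(L) ⊇ FOLLOW(S) = {$, d, e, g}; in S→L g L J (occurrence 1), L is followed by g L J with FIRST {g}; in S→L g L J (occurrence 2), L is followed by J with FIRST {λ, d, e, g}; in S→L g L J (occurrence 2), the suffix after L is nullable, so FOLLOW(L) ⊇ FOLLOW(S) = {$, d, e, g}; in J→L e K e, L is followed by e K e with FIRST {e}; in C→L S C S, L is followed by S C S with FIRST {λ, d, e, g}; in C→L S C S, the suffix after L is nullable, so FOLLOW(L) ⊇ FOLLOW(C) = {$, d, e, g}. Thus FOLLOW(L) = {$, d, e, g}.
FOLLOW(C): in L→C d, C is followed by d with FIRST {d}; in L→C, the suffix after C is empty, so FOLLOW(C) ⊇ FOLLOW(L) = {$, d, e, g}; in C→L S C S, C is followed by S with FIRST {λ, d, e, g}; in C→L S C S, the suffix after C is nullable (adds nothing new). Thus FOLLOW(C) = {$, d, e, g}.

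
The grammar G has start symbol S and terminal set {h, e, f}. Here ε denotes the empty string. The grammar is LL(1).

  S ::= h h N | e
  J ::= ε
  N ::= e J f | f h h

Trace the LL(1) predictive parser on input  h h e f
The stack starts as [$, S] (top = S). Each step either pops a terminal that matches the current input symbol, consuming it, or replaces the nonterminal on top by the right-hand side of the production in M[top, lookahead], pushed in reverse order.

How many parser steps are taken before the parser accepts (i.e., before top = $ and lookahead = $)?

7

step 1: stack=$ S  input=h h e f $  — expand S ::= h h N
step 2: stack=$ N h h  input=h h e f $  — match h
step 3: stack=$ N h  input=h e f $  — match h
step 4: stack=$ N  input=e f $  — expand N ::= e J f
step 5: stack=$ f J e  input=e f $  — match e
step 6: stack=$ f J  input=f $  — expand J ::= ε
step 7: stack=$ f  input=f $  — match f
Accept reached after 7 steps.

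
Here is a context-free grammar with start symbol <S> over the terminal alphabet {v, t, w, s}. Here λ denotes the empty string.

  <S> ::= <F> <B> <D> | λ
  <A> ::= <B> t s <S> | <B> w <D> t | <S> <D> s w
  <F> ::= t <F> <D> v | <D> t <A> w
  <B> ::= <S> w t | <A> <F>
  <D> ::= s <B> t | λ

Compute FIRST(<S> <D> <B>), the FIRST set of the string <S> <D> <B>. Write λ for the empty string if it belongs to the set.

FIRST(<D>) = {λ, s}
FIRST(<F>) = {s, t}  (via <D> t <A> w)
FIRST(<S>) = {λ, s, t}  (via <F> <B> <D>)
FIRST(<A>) = {s, t, w}  (via <B> t s <S>, <B> w <D> t, <S> <D> s w)
FIRST(<B>) = {s, t, w}  (via <S> w t, <A> <F>)
FIRST(<S> <D> <B>): take FIRST of each symbol in turn, carrying on past any symbol whose FIRST contains λ; result {s, t, w}.

{s, t, w}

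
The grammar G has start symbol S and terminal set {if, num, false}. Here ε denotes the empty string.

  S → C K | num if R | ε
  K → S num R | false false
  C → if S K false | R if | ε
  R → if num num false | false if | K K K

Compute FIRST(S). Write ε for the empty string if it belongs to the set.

{ε, false, if, num}

FIRST(S) = {ε, false, if, num}  (via C K)
FIRST(K) = {false, if, num}  (via S num R)
FIRST(R) = {false, if, num}  (via K K K)
FIRST(C) = {ε, false, if, num}  (via R if)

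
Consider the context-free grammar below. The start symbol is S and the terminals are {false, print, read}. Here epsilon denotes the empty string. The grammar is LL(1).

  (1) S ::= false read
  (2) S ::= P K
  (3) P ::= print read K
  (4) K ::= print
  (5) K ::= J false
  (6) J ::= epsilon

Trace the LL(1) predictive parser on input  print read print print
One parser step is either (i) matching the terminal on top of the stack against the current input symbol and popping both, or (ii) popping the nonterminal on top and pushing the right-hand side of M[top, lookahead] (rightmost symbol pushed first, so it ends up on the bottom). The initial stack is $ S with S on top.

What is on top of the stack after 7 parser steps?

step 1: stack=$ S  input=print read print print $  — expand S ::= P K
step 2: stack=$ K P  input=print read print print $  — expand P ::= print read K
step 3: stack=$ K K read print  input=print read print print $  — match print
step 4: stack=$ K K read  input=read print print $  — match read
step 5: stack=$ K K  input=print print $  — expand K ::= print
step 6: stack=$ K print  input=print print $  — match print
step 7: stack=$ K  input=print $  — expand K ::= print
Stack after step 7: $ print (top = print).

print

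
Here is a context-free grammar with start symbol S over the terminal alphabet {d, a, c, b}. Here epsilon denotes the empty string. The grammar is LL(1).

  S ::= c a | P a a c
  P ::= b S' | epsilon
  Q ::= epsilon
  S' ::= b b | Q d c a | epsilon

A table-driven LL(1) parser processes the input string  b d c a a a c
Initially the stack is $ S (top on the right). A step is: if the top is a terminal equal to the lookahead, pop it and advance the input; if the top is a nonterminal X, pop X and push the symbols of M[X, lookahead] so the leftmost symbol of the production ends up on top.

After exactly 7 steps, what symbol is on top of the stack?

step 1: stack=$ S  input=b d c a a a c $  — expand S ::= P a a c
step 2: stack=$ c a a P  input=b d c a a a c $  — expand P ::= b S'
step 3: stack=$ c a a S' b  input=b d c a a a c $  — match b
step 4: stack=$ c a a S'  input=d c a a a c $  — expand S' ::= Q d c a
step 5: stack=$ c a a a c d Q  input=d c a a a c $  — expand Q ::= epsilon
step 6: stack=$ c a a a c d  input=d c a a a c $  — match d
step 7: stack=$ c a a a c  input=c a a a c $  — match c
Stack after step 7: $ c a a a (top = a).

a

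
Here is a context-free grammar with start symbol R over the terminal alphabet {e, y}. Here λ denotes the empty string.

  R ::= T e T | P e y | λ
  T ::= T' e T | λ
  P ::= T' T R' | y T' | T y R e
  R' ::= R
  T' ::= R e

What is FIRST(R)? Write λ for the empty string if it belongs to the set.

FIRST(R) = {λ, e, y}  (via T e T, P e y)
FIRST(R') = {λ, e, y}  (via R)
FIRST(T') = {e, y}  (via R e)
FIRST(T) = {λ, e, y}  (via T' e T)
FIRST(P) = {e, y}  (via T' T R', T y R e)

{λ, e, y}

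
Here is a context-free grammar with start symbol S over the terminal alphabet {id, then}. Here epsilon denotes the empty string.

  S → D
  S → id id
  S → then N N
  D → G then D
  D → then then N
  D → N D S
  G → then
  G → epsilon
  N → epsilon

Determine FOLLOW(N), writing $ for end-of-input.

FIRST(G): from G→then we get {then}; from G→epsilon we get {epsilon}. So FIRST(G) = {epsilon, then}.
FIRST(N): from N→epsilon we get {epsilon}. So FIRST(N) = {epsilon}.
FIRST(D): from D→G then D we get {then}; from D→then then N we get {then}; from D→N D S we get {then}. So FIRST(D) = {then}.
FIRST(S): from S→D we get {then}; from S→id id we get {id}; from S→then N N we get {then}. So FIRST(S) = {id, then}.
FOLLOW(S) includes $ since S is the start symbol.
FOLLOW(G): in D→G then D, G is followed by then D with FIRST {then}. Thus FOLLOW(G) = {then}.
FOLLOW(S): in D→N D S, the suffix after S is empty, so FOLLOW(S) ⊇ FOLLOW(D) = {$, id, then}. Thus FOLLOW(S) = {$, id, then}.
FOLLOW(D): in S→D, the suffix after D is empty, so FOLLOW(D) ⊇ FOLLOW(S) = {$, id, then}; in D→G then D, the suffix after D is empty (adds nothing new); in D→N D S, D is followed by S with FIRST {id, then}. Thus FOLLOW(D) = {$, id, then}.
FOLLOW(N): in S→then N N (occurrence 1), N is followed by N with FIRST {epsilon}; in S→then N N (occurrence 1), the suffix after N is nullable, so FOLLOW(N) ⊇ FOLLOW(S) = {$, id, then}; in S→then N N (occurrence 2), the suffix after N is empty, so FOLLOW(N) ⊇ FOLLOW(S) = {$, id, then}; in D→then then N, the suffix after N is empty, so FOLLOW(N) ⊇ FOLLOW(D) = {$, id, then}; in D→N D S, N is followed by D S with FIRST {then}. Thus FOLLOW(N) = {$, id, then}.

{$, id, then}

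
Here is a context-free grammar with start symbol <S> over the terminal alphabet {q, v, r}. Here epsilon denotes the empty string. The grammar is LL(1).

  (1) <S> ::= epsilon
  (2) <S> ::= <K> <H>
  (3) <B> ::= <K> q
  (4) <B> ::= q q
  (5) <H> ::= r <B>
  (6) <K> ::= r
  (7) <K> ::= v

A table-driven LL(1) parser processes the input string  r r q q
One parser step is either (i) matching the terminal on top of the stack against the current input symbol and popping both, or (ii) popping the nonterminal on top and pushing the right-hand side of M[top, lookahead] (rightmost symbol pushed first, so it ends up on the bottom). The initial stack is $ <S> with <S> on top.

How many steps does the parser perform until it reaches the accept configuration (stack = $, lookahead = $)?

step 1: stack=$ <S>  input=r r q q $  — expand <S> ::= <K> <H>
step 2: stack=$ <H> <K>  input=r r q q $  — expand <K> ::= r
step 3: stack=$ <H> r  input=r r q q $  — match r
step 4: stack=$ <H>  input=r q q $  — expand <H> ::= r <B>
step 5: stack=$ <B> r  input=r q q $  — match r
step 6: stack=$ <B>  input=q q $  — expand <B> ::= q q
step 7: stack=$ q q  input=q q $  — match q
step 8: stack=$ q  input=q $  — match q
Accept reached after 8 steps.

8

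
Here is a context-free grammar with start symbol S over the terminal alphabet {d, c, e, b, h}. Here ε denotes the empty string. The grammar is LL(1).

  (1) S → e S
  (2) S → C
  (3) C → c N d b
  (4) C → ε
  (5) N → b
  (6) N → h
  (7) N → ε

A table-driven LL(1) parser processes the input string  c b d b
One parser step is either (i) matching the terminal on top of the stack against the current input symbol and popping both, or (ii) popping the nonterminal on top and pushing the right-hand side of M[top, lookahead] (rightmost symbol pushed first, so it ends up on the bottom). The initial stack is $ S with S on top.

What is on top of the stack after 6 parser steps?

b

step 1: stack=$ S  input=c b d b $  — expand S → C
step 2: stack=$ C  input=c b d b $  — expand C → c N d b
step 3: stack=$ b d N c  input=c b d b $  — match c
step 4: stack=$ b d N  input=b d b $  — expand N → b
step 5: stack=$ b d b  input=b d b $  — match b
step 6: stack=$ b d  input=d b $  — match d
Stack after step 6: $ b (top = b).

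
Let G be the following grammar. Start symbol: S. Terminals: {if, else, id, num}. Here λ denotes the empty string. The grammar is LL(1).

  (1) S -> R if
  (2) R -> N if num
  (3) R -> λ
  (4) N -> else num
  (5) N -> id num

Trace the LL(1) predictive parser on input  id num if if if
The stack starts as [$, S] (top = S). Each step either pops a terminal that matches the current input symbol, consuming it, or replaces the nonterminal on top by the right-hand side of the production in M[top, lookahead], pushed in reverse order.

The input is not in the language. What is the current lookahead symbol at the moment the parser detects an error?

if

step 1: stack=$ S  input=id num if if if $  — expand S -> R if
step 2: stack=$ if R  input=id num if if if $  — expand R -> N if num
step 3: stack=$ if num if N  input=id num if if if $  — expand N -> id num
step 4: stack=$ if num if num id  input=id num if if if $  — match id
step 5: stack=$ if num if num  input=num if if if $  — match num
step 6: stack=$ if num if  input=if if if $  — match if
step 7: stack=$ if num  input=if if $  — error: top is terminal num but lookahead is if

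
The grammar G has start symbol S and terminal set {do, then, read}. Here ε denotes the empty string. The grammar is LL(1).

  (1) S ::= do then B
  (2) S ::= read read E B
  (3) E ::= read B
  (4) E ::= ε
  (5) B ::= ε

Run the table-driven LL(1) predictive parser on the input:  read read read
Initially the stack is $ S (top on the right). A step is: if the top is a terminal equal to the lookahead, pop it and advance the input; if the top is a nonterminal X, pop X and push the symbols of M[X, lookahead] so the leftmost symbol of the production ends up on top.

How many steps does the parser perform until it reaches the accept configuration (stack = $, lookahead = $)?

     Stack            Input             Action
  1  $ S              read read read $  expand S ::= read read E B
  2  $ B E read read  read read read $  match read
  3  $ B E read       read read $       match read
  4  $ B E            read $            expand E ::= read B
  5  $ B B read       read $            match read
  6  $ B B            $                 expand B ::= ε
  7  $ B              $                 expand B ::= ε
Accept reached after 7 steps.

7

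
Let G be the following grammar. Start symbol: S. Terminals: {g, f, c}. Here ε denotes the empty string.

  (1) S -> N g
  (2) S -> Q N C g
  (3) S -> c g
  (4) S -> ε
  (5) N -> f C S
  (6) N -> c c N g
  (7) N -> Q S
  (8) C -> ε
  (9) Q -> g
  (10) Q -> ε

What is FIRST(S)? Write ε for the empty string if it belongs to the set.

FIRST(C) = {ε}
FIRST(Q) = {ε, g}
FIRST(S) = {ε, c, f, g}  (via N g, Q N C g)
FIRST(N) = {ε, c, f, g}  (via Q S)

{ε, c, f, g}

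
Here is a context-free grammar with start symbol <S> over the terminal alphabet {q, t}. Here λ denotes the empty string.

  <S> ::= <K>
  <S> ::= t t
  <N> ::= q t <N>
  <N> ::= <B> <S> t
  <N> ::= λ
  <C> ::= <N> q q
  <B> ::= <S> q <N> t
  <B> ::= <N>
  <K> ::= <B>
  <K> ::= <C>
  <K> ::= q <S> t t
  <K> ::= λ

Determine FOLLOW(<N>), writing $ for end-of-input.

{$, q, t}

FIRST(<S>): from <S>::=<K> we get {λ, q, t}; from <S>::=t t we get {t}. So FIRST(<S>) = {λ, q, t}.
FIRST(<N>): from <N>::=q t <N> we get {q}; from <N>::=<B> <S> t we get {q, t}; from <N>::=λ we get {λ}. So FIRST(<N>) = {λ, q, t}.
FIRST(<C>): from <C>::=<N> q q we get {q, t}. So FIRST(<C>) = {q, t}.
FIRST(<B>): from <B>::=<S> q <N> t we get {q, t}; from <B>::=<N> we get {λ, q, t}. So FIRST(<B>) = {λ, q, t}.
FIRST(<K>): from <K>::=<B> we get {λ, q, t}; from <K>::=<C> we get {q, t}; from <K>::=q <S> t t we get {q}; from <K>::=λ we get {λ}. So FIRST(<K>) = {λ, q, t}.
FOLLOW(<S>) includes $ since <S> is the start symbol.
FOLLOW(<S>): in <N>::=<B> <S> t, <S> is followed by t with FIRST {t}; in <B>::=<S> q <N> t, <S> is followed by q <N> t with FIRST {q}; in <K>::=q <S> t t, <S> is followed by t t with FIRST {t}. Thus FOLLOW(<S>) = {$, q, t}.
FOLLOW(<K>): in <S>::=<K>, the suffix after <K> is empty, so FOLLOW(<K>) ⊇ FOLLOW(<S>) = {$, q, t}. Thus FOLLOW(<K>) = {$, q, t}.
FOLLOW(<C>): in <K>::=<C>, the suffix after <C> is empty, so FOLLOW(<C>) ⊇ FOLLOW(<K>) = {$, q, t}. Thus FOLLOW(<C>) = {$, q, t}.
FOLLOW(<B>): in <N>::=<B> <S> t, <B> is followed by <S> t with FIRST {q, t}; in <K>::=<B>, the suffix after <B> is empty, so FOLLOW(<B>) ⊇ FOLLOW(<K>) = {$, q, t}. Thus FOLLOW(<B>) = {$, q, t}.
FOLLOW(<N>): in <N>::=q t <N>, the suffix after <N> is empty (adds nothing new); in <C>::=<N> q q, <N> is followed by q q with FIRST {q}; in <B>::=<S> q <N> t, <N> is followed by t with FIRST {t}; in <B>::=<N>, the suffix after <N> is empty, so FOLLOW(<N>) ⊇ FOLLOW(<B>) = {$, q, t}. Thus FOLLOW(<N>) = {$, q, t}.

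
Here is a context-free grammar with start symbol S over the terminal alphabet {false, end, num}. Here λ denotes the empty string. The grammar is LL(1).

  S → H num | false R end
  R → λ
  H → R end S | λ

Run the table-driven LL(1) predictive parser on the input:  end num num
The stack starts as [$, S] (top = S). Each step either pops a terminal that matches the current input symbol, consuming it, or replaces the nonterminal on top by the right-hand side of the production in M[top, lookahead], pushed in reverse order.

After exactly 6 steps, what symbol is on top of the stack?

num

step 1: stack=$ S  input=end num num $  — expand S → H num
step 2: stack=$ num H  input=end num num $  — expand H → R end S
step 3: stack=$ num S end R  input=end num num $  — expand R → λ
step 4: stack=$ num S end  input=end num num $  — match end
step 5: stack=$ num S  input=num num $  — expand S → H num
step 6: stack=$ num num H  input=num num $  — expand H → λ
Stack after step 6: $ num num (top = num).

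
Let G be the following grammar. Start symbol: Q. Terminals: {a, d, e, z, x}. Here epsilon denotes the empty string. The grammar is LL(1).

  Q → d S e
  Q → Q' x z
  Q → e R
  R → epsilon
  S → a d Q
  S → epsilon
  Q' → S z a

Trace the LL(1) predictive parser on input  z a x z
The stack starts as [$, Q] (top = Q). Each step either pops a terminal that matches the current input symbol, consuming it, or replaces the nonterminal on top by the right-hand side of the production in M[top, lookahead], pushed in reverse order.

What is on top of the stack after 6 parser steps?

z

step 1: stack=$ Q  input=z a x z $  — expand Q → Q' x z
step 2: stack=$ z x Q'  input=z a x z $  — expand Q' → S z a
step 3: stack=$ z x a z S  input=z a x z $  — expand S → epsilon
step 4: stack=$ z x a z  input=z a x z $  — match z
step 5: stack=$ z x a  input=a x z $  — match a
step 6: stack=$ z x  input=x z $  — match x
Stack after step 6: $ z (top = z).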